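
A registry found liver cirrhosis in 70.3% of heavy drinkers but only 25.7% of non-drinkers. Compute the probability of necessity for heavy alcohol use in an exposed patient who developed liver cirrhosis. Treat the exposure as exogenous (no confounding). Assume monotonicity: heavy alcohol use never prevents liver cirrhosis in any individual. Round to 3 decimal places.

PN ≈ 0.634

p₁ = 0.703, p₀ = 0.257.
Under exogeneity and monotonicity, PN = (p₁ − p₀) / p₁.
PN = (0.703 − 0.257) / 0.703 = 0.446 / 0.703 ≈ 0.6344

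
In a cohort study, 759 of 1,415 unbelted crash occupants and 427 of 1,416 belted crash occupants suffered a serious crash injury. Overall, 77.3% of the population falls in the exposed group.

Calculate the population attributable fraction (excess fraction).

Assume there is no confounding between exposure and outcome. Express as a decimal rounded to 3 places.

PAF ≈ 0.376

p₁ = P(outcome | exposed) = 759/1415 = 0.5364
p₀ = P(outcome | unexposed) = 427/1416 = 0.30155
Overall risk P(Y=1) = π·p₁ + (1−π)·p₀ = 0.773×0.5364 + 0.227×0.30155 = 0.48309.
Under exogeneity, PAF = [P(Y=1) − p₀] / P(Y=1).
PAF = (0.48309 − 0.30155) / 0.48309 ≈ 0.3758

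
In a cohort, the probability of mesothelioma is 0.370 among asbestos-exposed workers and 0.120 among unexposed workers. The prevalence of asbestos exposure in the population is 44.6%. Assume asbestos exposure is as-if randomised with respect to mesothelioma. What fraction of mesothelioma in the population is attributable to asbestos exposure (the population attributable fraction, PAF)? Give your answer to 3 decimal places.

PAF ≈ 0.482

Let p₁ = 0.37, p₀ = 0.12.
Overall risk P(Y=1) = π·p₁ + (1−π)·p₀ = 0.446×0.37 + 0.554×0.12 = 0.2315.
Under exogeneity, PAF = [P(Y=1) − p₀] / P(Y=1).
PAF = (0.2315 − 0.12) / 0.2315 ≈ 0.4816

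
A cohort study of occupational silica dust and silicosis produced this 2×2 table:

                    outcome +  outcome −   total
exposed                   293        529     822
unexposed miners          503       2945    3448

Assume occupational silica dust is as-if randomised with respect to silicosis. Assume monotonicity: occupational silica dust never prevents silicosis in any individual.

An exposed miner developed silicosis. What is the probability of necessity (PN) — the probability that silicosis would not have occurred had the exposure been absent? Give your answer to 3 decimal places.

p₁ = P(outcome | exposed) = 293/822 = 0.35645
p₀ = P(outcome | unexposed) = 503/3448 = 0.14588
Under exogeneity and monotonicity, PN = (p₁ − p₀) / p₁.
PN = (0.35645 − 0.14588) / 0.35645 = 0.21057 / 0.35645 ≈ 0.5907

PN ≈ 0.591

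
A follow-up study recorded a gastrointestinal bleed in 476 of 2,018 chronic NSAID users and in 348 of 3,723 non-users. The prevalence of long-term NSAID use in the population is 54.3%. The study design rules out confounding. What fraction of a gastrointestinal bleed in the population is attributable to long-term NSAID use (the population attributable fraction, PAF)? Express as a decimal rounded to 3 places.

PAF ≈ 0.453

p₁ = P(outcome | exposed) = 476/2018 = 0.23588
p₀ = P(outcome | unexposed) = 348/3723 = 0.093473
Overall risk P(Y=1) = π·p₁ + (1−π)·p₀ = 0.543×0.23588 + 0.457×0.093473 = 0.1708.
Under exogeneity, PAF = [P(Y=1) − p₀] / P(Y=1).
PAF = (0.1708 − 0.093473) / 0.1708 ≈ 0.4527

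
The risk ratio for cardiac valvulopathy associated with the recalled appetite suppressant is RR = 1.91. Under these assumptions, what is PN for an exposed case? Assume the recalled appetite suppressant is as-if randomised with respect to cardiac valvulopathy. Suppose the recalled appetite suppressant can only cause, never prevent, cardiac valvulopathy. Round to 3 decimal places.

PN ≈ 0.476

Under exogeneity and monotonicity, PN = (RR − 1) / RR = 1 − 1/RR.
PN = (1.91 − 1) / 1.91 = 0.91 / 1.91 ≈ 0.4764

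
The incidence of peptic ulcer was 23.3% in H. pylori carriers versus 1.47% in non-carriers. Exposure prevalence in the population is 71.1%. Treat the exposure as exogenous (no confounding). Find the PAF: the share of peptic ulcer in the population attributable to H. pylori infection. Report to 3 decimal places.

PAF ≈ 0.913

p₁ = 0.233, p₀ = 0.0147.
Overall risk P(Y=1) = π·p₁ + (1−π)·p₀ = 0.711×0.233 + 0.289×0.0147 = 0.16991.
Under exogeneity, PAF = [P(Y=1) − p₀] / P(Y=1).
PAF = (0.16991 − 0.0147) / 0.16991 ≈ 0.9135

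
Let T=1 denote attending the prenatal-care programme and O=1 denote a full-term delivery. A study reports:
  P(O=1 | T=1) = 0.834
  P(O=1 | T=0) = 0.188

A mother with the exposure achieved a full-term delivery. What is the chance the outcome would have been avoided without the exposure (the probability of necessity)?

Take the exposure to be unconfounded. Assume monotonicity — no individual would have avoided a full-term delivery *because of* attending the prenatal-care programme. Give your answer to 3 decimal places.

Let p₁ = 0.834, p₀ = 0.188.
Under exogeneity and monotonicity, PN = (p₁ − p₀) / p₁.
PN = (0.834 − 0.188) / 0.834 = 0.646 / 0.834 ≈ 0.7746

PN ≈ 0.775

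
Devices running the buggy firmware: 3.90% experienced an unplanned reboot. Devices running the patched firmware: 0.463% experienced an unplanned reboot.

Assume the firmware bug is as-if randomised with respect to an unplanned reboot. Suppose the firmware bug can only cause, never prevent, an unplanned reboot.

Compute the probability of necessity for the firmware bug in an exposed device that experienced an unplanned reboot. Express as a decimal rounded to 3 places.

p₁ = 0.039, p₀ = 0.00463.
Under exogeneity and monotonicity, PN = (p₁ − p₀) / p₁.
PN = (0.039 − 0.00463) / 0.039 = 0.03437 / 0.039 ≈ 0.8813

PN ≈ 0.881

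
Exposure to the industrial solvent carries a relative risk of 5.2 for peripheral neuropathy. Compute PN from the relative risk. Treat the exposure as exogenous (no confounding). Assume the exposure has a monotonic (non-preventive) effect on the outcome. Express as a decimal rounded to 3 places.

Under exogeneity and monotonicity, PN = (RR − 1) / RR = 1 − 1/RR.
PN = (5.2 − 1) / 5.2 = 4.2 / 5.2 ≈ 0.8077

PN ≈ 0.808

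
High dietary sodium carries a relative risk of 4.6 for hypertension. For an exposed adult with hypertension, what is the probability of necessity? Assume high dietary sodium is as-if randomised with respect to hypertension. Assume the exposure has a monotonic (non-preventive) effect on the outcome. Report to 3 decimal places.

PN ≈ 0.783

Under exogeneity and monotonicity, PN = (RR − 1) / RR = 1 − 1/RR.
PN = (4.6 − 1) / 4.6 = 3.6 / 4.6 ≈ 0.7826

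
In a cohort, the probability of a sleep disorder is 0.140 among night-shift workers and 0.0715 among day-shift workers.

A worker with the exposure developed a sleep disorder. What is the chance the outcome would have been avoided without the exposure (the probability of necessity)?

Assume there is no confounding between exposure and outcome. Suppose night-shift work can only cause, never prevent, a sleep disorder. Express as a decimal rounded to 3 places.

PN ≈ 0.489

Let p₁ = 0.14, p₀ = 0.0715.
Under exogeneity and monotonicity, PN = (p₁ − p₀) / p₁.
PN = (0.14 − 0.0715) / 0.14 = 0.0685 / 0.14 ≈ 0.4893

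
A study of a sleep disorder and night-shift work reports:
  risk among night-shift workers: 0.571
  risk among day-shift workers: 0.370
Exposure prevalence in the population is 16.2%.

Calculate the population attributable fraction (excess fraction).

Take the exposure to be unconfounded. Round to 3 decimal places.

Let p₁ = 0.571, p₀ = 0.37.
Overall risk P(Y=1) = π·p₁ + (1−π)·p₀ = 0.162×0.571 + 0.838×0.37 = 0.40256.
Under exogeneity, PAF = [P(Y=1) − p₀] / P(Y=1).
PAF = (0.40256 − 0.37) / 0.40256 ≈ 0.0809

PAF ≈ 0.081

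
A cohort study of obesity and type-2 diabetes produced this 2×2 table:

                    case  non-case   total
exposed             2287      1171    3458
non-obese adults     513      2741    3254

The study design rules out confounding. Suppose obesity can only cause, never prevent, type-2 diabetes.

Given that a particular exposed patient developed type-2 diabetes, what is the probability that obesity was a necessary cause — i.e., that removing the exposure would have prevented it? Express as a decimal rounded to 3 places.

p₁ = P(outcome | exposed) = 2287/3458 = 0.66136
p₀ = P(outcome | unexposed) = 513/3254 = 0.15765
Under exogeneity and monotonicity, PN = (p₁ − p₀) / p₁.
PN = (0.66136 − 0.15765) / 0.66136 = 0.50371 / 0.66136 ≈ 0.7616

PN ≈ 0.762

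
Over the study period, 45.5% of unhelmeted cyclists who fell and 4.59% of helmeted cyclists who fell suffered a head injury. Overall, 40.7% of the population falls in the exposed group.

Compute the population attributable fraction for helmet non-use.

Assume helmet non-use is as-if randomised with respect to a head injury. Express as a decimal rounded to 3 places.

p₁ = 0.455, p₀ = 0.0459.
Overall risk P(Y=1) = π·p₁ + (1−π)·p₀ = 0.407×0.455 + 0.593×0.0459 = 0.2124.
Under exogeneity, PAF = [P(Y=1) − p₀] / P(Y=1).
PAF = (0.2124 − 0.0459) / 0.2124 ≈ 0.7839

PAF ≈ 0.784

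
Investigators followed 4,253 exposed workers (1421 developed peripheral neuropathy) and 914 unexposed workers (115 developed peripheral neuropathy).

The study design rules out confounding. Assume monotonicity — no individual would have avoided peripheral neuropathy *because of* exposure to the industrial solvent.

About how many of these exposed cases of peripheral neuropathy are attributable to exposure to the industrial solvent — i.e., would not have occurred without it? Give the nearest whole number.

p₁ = P(outcome | exposed) = 1421/4253 = 0.33412
p₀ = P(outcome | unexposed) = 115/914 = 0.12582
PN = (p₁ − p₀)/p₁ = (0.33412 − 0.12582) / 0.33412 ≈ 0.62342.
Attributable cases ≈ PN × (exposed cases) = 0.62342 × 1421 ≈ 885.89.

about 886 cases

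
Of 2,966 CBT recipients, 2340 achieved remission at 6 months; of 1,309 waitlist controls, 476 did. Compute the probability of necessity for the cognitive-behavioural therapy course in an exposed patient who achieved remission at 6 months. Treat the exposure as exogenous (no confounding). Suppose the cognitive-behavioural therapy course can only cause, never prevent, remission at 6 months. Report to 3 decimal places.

p₁ = P(outcome | exposed) = 2340/2966 = 0.78894
p₀ = P(outcome | unexposed) = 476/1309 = 0.36364
Under exogeneity and monotonicity, PN = (p₁ − p₀) / p₁.
PN = (0.78894 − 0.36364) / 0.78894 = 0.4253 / 0.78894 ≈ 0.5391

PN ≈ 0.539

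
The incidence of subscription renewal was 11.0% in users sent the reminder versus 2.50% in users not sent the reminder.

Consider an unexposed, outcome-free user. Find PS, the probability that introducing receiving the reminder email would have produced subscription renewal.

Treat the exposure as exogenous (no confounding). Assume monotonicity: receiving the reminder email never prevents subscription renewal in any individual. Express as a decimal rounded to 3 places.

p₁ = 0.11, p₀ = 0.025.
Under exogeneity and monotonicity, PS = (p₁ − p₀) / (1 − p₀).
PS = (0.11 − 0.025) / (1 − 0.025) = 0.085 / 0.975 ≈ 0.0872

PS ≈ 0.087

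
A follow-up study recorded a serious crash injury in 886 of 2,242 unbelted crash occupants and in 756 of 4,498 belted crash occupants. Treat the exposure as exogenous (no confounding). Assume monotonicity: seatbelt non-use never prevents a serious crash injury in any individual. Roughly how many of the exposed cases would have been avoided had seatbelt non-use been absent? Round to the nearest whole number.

p₁ = P(outcome | exposed) = 886/2242 = 0.39518
p₀ = P(outcome | unexposed) = 756/4498 = 0.16807
PN = (p₁ − p₀)/p₁ = (0.39518 − 0.16807) / 0.39518 ≈ 0.57469.
Attributable cases ≈ PN × (exposed cases) = 0.57469 × 886 ≈ 509.18.

about 509 cases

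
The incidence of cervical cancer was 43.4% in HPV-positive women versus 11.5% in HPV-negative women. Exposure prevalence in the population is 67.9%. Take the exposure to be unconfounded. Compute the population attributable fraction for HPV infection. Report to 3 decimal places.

PAF ≈ 0.653

p₁ = 0.434, p₀ = 0.115.
Overall risk P(Y=1) = π·p₁ + (1−π)·p₀ = 0.679×0.434 + 0.321×0.115 = 0.3316.
Under exogeneity, PAF = [P(Y=1) − p₀] / P(Y=1).
PAF = (0.3316 − 0.115) / 0.3316 ≈ 0.6532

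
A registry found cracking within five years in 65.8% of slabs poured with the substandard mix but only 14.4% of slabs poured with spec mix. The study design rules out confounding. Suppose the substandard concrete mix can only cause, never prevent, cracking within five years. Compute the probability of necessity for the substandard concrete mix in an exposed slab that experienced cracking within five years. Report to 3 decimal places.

p₁ = 0.658, p₀ = 0.144.
Under exogeneity and monotonicity, PN = (p₁ − p₀) / p₁.
PN = (0.658 − 0.144) / 0.658 = 0.514 / 0.658 ≈ 0.7812

PN ≈ 0.781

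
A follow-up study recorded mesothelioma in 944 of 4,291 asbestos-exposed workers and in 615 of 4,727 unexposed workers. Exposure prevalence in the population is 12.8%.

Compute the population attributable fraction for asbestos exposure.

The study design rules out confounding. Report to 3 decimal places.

PAF ≈ 0.081

p₁ = P(outcome | exposed) = 944/4291 = 0.22
p₀ = P(outcome | unexposed) = 615/4727 = 0.1301
Overall risk P(Y=1) = π·p₁ + (1−π)·p₀ = 0.128×0.22 + 0.872×0.1301 = 0.14161.
Under exogeneity, PAF = [P(Y=1) − p₀] / P(Y=1).
PAF = (0.14161 − 0.1301) / 0.14161 ≈ 0.0813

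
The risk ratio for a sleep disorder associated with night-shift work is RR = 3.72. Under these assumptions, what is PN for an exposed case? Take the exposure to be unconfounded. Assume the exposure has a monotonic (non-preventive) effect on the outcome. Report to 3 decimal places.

Under exogeneity and monotonicity, PN = (RR − 1) / RR = 1 − 1/RR.
PN = (3.72 − 1) / 3.72 = 2.72 / 3.72 ≈ 0.7312

PN ≈ 0.731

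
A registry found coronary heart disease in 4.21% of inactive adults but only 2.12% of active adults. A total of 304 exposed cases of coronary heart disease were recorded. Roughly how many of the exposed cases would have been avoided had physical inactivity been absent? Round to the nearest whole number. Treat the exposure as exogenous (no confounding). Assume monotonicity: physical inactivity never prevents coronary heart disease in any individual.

about 151 cases

p₁ = 0.0421, p₀ = 0.0212.
PN = (p₁ − p₀)/p₁ = (0.0421 − 0.0212) / 0.0421 ≈ 0.49644.
Attributable cases ≈ PN × (exposed cases) = 0.49644 × 304 ≈ 150.92.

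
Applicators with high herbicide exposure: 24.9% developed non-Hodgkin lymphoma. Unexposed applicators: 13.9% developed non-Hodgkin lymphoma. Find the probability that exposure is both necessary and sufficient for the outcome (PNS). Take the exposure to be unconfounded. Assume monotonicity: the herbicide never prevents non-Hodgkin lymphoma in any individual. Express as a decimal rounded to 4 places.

p₁ = 0.249, p₀ = 0.139.
Under exogeneity and monotonicity, PNS = p₁ − p₀.
PNS = 0.249 − 0.139 = 0.11

PNS ≈ 0.1100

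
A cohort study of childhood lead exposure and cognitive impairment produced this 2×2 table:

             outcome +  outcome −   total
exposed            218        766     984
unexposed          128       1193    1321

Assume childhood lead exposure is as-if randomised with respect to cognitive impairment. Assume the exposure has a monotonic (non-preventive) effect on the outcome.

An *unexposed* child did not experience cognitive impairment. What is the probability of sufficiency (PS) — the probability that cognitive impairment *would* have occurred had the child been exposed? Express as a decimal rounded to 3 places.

p₁ = P(outcome | exposed) = 218/984 = 0.22154
p₀ = P(outcome | unexposed) = 128/1321 = 0.096896
Under exogeneity and monotonicity, PS = (p₁ − p₀)/(1 − p₀).
PS = (0.22154 − 0.096896) / 0.9031 ≈ 0.1380

PS ≈ 0.138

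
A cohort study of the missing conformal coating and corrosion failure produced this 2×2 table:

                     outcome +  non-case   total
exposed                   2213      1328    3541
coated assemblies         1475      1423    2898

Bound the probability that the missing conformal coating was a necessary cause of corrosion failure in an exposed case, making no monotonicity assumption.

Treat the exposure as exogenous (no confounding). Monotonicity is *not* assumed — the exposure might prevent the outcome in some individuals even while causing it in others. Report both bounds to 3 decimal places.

p₁ = P(outcome | exposed) = 2213/3541 = 0.62496
p₀ = P(outcome | unexposed) = 1475/2898 = 0.50897
Under exogeneity alone the bounds on PN are max{0,(p₁−p₀)/p₁} ≤ PN ≤ min{1,(1−p₀)/p₁}.
  lower = (p₁ − p₀)/p₁ = 0.11599 / 0.62496 ≈ 0.1856
  upper = min{1, (1 − p₀)/p₁} = 0.49103 / 0.62496 ≈ 0.7857

0.186 ≤ PN ≤ 0.786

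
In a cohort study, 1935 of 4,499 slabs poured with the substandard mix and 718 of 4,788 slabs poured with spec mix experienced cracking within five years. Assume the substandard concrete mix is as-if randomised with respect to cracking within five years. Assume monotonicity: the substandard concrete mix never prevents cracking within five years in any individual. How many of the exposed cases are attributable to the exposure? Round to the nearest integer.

about 1260 cases

p₁ = P(outcome | exposed) = 1935/4499 = 0.4301
p₀ = P(outcome | unexposed) = 718/4788 = 0.14996
PN = (p₁ − p₀)/p₁ = (0.4301 − 0.14996) / 0.4301 ≈ 0.65134.
Attributable cases ≈ PN × (exposed cases) = 0.65134 × 1935 ≈ 1260.34.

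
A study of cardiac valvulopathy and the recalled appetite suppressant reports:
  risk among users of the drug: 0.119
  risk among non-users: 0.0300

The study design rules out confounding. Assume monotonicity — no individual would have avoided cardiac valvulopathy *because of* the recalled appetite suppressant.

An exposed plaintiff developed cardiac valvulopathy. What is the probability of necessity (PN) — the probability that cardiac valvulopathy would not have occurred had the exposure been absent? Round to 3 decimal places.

PN ≈ 0.748

Let p₁ = 0.119, p₀ = 0.03.
Under exogeneity and monotonicity, PN = (p₁ − p₀) / p₁.
PN = (0.119 − 0.03) / 0.119 = 0.089 / 0.119 ≈ 0.7479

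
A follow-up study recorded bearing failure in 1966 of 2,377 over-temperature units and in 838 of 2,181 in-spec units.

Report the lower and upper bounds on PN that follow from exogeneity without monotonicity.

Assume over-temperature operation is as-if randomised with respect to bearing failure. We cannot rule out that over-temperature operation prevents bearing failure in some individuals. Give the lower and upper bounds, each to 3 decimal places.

p₁ = P(outcome | exposed) = 1966/2377 = 0.82709
p₀ = P(outcome | unexposed) = 838/2181 = 0.38423
Under exogeneity alone the bounds on PN are max{0,(p₁−p₀)/p₁} ≤ PN ≤ min{1,(1−p₀)/p₁}.
  lower = (p₁ − p₀)/p₁ = 0.44287 / 0.82709 ≈ 0.5354
  upper = min{1, (1 − p₀)/p₁} = 0.61577 / 0.82709 ≈ 0.7445

0.535 ≤ PN ≤ 0.745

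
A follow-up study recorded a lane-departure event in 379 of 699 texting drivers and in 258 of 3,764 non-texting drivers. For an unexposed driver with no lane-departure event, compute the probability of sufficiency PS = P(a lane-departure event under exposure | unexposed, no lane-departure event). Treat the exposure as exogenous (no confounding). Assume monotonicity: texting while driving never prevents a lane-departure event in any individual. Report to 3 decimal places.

PS ≈ 0.509

p₁ = P(outcome | exposed) = 379/699 = 0.5422
p₀ = P(outcome | unexposed) = 258/3764 = 0.068544
Under exogeneity and monotonicity, PS = (p₁ − p₀) / (1 − p₀).
PS = (0.5422 − 0.068544) / (1 − 0.068544) = 0.47366 / 0.93146 ≈ 0.5085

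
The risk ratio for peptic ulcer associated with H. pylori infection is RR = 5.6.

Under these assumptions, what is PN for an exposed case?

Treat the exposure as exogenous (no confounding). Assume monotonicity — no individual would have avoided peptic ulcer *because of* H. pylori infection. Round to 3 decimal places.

Under exogeneity and monotonicity, PN = (RR − 1) / RR = 1 − 1/RR.
PN = (5.6 − 1) / 5.6 = 4.6 / 5.6 ≈ 0.8214

PN ≈ 0.821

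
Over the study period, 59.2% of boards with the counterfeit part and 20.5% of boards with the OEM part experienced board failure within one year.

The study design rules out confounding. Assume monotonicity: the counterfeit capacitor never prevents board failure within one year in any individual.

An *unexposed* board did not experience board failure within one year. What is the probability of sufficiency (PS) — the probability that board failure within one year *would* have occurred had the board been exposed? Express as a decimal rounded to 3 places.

PS ≈ 0.487

p₁ = 0.592, p₀ = 0.205.
Under exogeneity and monotonicity, PS = (p₁ − p₀) / (1 − p₀).
PS = (0.592 − 0.205) / (1 − 0.205) = 0.387 / 0.795 ≈ 0.4868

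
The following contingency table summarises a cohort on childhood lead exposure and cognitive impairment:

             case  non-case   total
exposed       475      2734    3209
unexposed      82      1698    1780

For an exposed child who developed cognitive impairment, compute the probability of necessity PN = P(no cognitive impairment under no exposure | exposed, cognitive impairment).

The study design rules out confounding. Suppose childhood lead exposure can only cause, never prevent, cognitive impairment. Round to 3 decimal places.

p₁ = P(outcome | exposed) = 475/3209 = 0.14802
p₀ = P(outcome | unexposed) = 82/1780 = 0.046067
Under exogeneity and monotonicity, PN = (p₁ − p₀)/p₁.
PN = (0.14802 − 0.046067) / 0.14802 ≈ 0.6888

PN ≈ 0.689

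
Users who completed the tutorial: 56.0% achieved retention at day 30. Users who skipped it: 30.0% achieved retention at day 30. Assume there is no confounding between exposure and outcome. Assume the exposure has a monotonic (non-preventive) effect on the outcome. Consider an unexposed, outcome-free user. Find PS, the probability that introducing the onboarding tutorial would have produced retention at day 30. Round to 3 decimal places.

PS ≈ 0.371

p₁ = 0.56, p₀ = 0.3.
Under exogeneity and monotonicity, PS = (p₁ − p₀) / (1 − p₀).
PS = (0.56 − 0.3) / (1 − 0.3) = 0.26 / 0.7 ≈ 0.3714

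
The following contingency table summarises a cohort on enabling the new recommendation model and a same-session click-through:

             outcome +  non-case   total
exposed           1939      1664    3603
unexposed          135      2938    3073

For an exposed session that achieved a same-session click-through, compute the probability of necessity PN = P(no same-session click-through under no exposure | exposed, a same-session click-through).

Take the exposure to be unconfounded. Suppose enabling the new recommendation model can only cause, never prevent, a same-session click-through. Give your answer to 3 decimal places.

p₁ = P(outcome | exposed) = 1939/3603 = 0.53816
p₀ = P(outcome | unexposed) = 135/3073 = 0.043931
Under exogeneity and monotonicity, PN = (p₁ − p₀)/p₁.
PN = (0.53816 − 0.043931) / 0.53816 ≈ 0.9184

PN ≈ 0.918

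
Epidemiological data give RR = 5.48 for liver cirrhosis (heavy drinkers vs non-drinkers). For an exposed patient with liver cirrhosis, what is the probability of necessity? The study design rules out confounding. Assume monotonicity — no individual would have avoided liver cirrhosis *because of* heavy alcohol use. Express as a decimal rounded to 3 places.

PN ≈ 0.818

Under exogeneity and monotonicity, PN = (RR − 1) / RR = 1 − 1/RR.
PN = (5.48 − 1) / 5.48 = 4.48 / 5.48 ≈ 0.8175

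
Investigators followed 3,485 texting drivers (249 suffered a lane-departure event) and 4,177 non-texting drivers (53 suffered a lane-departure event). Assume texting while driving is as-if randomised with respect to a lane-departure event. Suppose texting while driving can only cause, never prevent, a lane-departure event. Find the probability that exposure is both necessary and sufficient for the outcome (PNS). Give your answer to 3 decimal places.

PNS ≈ 0.059

p₁ = P(outcome | exposed) = 249/3485 = 0.071449
p₀ = P(outcome | unexposed) = 53/4177 = 0.012689
Under exogeneity and monotonicity, PNS = p₁ − p₀.
PNS = 0.071449 − 0.012689 = 0.058761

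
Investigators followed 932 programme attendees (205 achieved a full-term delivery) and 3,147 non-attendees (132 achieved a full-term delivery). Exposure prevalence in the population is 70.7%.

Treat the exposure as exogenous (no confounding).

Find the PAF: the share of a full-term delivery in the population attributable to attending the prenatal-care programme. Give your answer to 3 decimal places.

PAF ≈ 0.750

p₁ = P(outcome | exposed) = 205/932 = 0.21996
p₀ = P(outcome | unexposed) = 132/3147 = 0.041945
Overall risk P(Y=1) = π·p₁ + (1−π)·p₀ = 0.707×0.21996 + 0.293×0.041945 = 0.1678.
Under exogeneity, PAF = [P(Y=1) − p₀] / P(Y=1).
PAF = (0.1678 − 0.041945) / 0.1678 ≈ 0.7500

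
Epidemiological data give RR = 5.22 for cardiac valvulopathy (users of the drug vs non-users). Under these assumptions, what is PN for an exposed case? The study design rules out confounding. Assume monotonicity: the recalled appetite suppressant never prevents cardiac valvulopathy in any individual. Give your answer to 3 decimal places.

PN ≈ 0.808

Under exogeneity and monotonicity, PN = (RR − 1) / RR = 1 − 1/RR.
PN = (5.22 − 1) / 5.22 = 4.22 / 5.22 ≈ 0.8084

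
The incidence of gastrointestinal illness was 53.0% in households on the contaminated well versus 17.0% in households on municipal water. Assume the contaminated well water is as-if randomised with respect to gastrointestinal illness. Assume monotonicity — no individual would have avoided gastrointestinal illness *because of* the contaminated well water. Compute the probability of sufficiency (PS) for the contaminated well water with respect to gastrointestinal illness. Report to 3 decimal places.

PS ≈ 0.434

p₁ = 0.53, p₀ = 0.17.
Under exogeneity and monotonicity, PS = (p₁ − p₀) / (1 − p₀).
PS = (0.53 − 0.17) / (1 − 0.17) = 0.36 / 0.83 ≈ 0.4337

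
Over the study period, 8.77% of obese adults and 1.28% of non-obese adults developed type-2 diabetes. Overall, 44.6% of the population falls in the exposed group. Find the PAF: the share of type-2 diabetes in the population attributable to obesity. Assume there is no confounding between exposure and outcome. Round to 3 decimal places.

p₁ = 0.0877, p₀ = 0.0128.
Overall risk P(Y=1) = π·p₁ + (1−π)·p₀ = 0.446×0.0877 + 0.554×0.0128 = 0.046205.
Under exogeneity, PAF = [P(Y=1) − p₀] / P(Y=1).
PAF = (0.046205 − 0.0128) / 0.046205 ≈ 0.7230

PAF ≈ 0.723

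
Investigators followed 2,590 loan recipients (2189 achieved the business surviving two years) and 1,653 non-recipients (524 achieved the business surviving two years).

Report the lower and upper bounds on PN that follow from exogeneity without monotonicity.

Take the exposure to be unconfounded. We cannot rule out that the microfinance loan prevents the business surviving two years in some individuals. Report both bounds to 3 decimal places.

0.625 ≤ PN ≤ 0.808

p₁ = P(outcome | exposed) = 2189/2590 = 0.84517
p₀ = P(outcome | unexposed) = 524/1653 = 0.317
Under exogeneity alone the bounds on PN are max{0,(p₁−p₀)/p₁} ≤ PN ≤ min{1,(1−p₀)/p₁}.
  lower = (p₁ − p₀)/p₁ = 0.52817 / 0.84517 ≈ 0.6249
  upper = min{1, (1 − p₀)/p₁} = 0.683 / 0.84517 ≈ 0.8081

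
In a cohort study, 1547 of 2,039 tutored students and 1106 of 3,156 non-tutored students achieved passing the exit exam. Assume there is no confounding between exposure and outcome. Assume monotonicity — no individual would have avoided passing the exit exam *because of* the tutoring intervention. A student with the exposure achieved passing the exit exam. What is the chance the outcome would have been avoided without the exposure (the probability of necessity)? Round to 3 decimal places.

PN ≈ 0.538

p₁ = P(outcome | exposed) = 1547/2039 = 0.75871
p₀ = P(outcome | unexposed) = 1106/3156 = 0.35044
Under exogeneity and monotonicity, PN = (p₁ − p₀) / p₁.
PN = (0.75871 − 0.35044) / 0.75871 = 0.40826 / 0.75871 ≈ 0.5381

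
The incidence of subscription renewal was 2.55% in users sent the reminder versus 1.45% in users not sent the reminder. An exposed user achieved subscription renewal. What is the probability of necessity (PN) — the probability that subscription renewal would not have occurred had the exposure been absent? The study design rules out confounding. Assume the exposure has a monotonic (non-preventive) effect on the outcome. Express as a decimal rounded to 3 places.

p₁ = 0.0255, p₀ = 0.0145.
Under exogeneity and monotonicity, PN = (p₁ − p₀) / p₁.
PN = (0.0255 − 0.0145) / 0.0255 = 0.011 / 0.0255 ≈ 0.4314

PN ≈ 0.431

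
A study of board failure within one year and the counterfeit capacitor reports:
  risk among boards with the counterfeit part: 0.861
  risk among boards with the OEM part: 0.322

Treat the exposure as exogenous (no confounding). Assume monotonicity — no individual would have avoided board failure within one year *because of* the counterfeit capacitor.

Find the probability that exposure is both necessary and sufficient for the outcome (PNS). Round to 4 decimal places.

Let p₁ = 0.861, p₀ = 0.322.
Under exogeneity and monotonicity, PNS = p₁ − p₀.
PNS = 0.861 − 0.322 = 0.539

PNS ≈ 0.5390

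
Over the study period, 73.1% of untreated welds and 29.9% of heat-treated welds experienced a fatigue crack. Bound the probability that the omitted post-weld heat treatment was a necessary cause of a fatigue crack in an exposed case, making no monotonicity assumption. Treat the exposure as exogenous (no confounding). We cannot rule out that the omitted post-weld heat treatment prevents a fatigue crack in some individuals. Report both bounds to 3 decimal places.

p₁ = 0.731, p₀ = 0.299.
Under exogeneity alone the bounds on PN are max{0,(p₁−p₀)/p₁} ≤ PN ≤ min{1,(1−p₀)/p₁}.
  lower = (p₁ − p₀)/p₁ = 0.432 / 0.731 ≈ 0.5910
  upper = min{1, (1 − p₀)/p₁} = 0.701 / 0.731 ≈ 0.9590

0.591 ≤ PN ≤ 0.959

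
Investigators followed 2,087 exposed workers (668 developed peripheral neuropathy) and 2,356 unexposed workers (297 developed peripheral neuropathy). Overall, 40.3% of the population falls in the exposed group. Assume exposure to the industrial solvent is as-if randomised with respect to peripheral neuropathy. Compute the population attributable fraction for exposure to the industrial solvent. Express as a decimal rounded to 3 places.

p₁ = P(outcome | exposed) = 668/2087 = 0.32008
p₀ = P(outcome | unexposed) = 297/2356 = 0.12606
Overall risk P(Y=1) = π·p₁ + (1−π)·p₀ = 0.403×0.32008 + 0.597×0.12606 = 0.20425.
Under exogeneity, PAF = [P(Y=1) − p₀] / P(Y=1).
PAF = (0.20425 − 0.12606) / 0.20425 ≈ 0.3828

PAF ≈ 0.383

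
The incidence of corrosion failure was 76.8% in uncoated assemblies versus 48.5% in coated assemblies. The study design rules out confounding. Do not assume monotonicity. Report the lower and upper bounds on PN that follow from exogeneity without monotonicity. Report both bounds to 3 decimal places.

p₁ = 0.768, p₀ = 0.485.
Under exogeneity alone the bounds on PN are max{0,(p₁−p₀)/p₁} ≤ PN ≤ min{1,(1−p₀)/p₁}.
  lower = (p₁ − p₀)/p₁ = 0.283 / 0.768 ≈ 0.3685
  upper = min{1, (1 − p₀)/p₁} = 0.515 / 0.768 ≈ 0.6706

0.368 ≤ PN ≤ 0.671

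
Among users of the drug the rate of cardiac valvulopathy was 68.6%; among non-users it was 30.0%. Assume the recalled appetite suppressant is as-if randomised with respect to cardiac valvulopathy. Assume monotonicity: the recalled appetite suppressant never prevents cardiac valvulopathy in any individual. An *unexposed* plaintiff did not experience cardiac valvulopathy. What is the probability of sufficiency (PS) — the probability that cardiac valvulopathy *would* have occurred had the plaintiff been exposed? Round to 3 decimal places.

PS ≈ 0.551

p₁ = 0.686, p₀ = 0.3.
Under exogeneity and monotonicity, PS = (p₁ − p₀) / (1 − p₀).
PS = (0.686 − 0.3) / (1 − 0.3) = 0.386 / 0.7 ≈ 0.5514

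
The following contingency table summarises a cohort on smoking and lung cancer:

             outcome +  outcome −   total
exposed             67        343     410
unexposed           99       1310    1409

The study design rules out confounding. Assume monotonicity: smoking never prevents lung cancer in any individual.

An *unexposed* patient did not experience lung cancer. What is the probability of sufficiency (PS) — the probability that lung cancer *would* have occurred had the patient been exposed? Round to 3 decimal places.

PS ≈ 0.100

p₁ = P(outcome | exposed) = 67/410 = 0.16341
p₀ = P(outcome | unexposed) = 99/1409 = 0.070263
Under exogeneity and monotonicity, PS = (p₁ − p₀)/(1 − p₀).
PS = (0.16341 − 0.070263) / 0.92974 ≈ 0.1002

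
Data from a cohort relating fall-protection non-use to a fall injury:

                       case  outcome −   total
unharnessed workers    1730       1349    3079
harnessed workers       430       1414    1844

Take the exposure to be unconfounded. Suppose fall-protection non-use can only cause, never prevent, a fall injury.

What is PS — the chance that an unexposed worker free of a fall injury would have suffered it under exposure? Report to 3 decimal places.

p₁ = P(outcome | exposed) = 1730/3079 = 0.56187
p₀ = P(outcome | unexposed) = 430/1844 = 0.23319
Under exogeneity and monotonicity, PS = (p₁ − p₀)/(1 − p₀).
PS = (0.56187 − 0.23319) / 0.76681 ≈ 0.4286

PS ≈ 0.429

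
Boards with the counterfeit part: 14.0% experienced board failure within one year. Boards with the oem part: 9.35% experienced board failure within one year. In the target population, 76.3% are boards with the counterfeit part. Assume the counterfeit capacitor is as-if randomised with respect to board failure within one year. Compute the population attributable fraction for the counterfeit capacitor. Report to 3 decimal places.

p₁ = 0.14, p₀ = 0.0935.
Overall risk P(Y=1) = π·p₁ + (1−π)·p₀ = 0.763×0.14 + 0.237×0.0935 = 0.12898.
Under exogeneity, PAF = [P(Y=1) − p₀] / P(Y=1).
PAF = (0.12898 − 0.0935) / 0.12898 ≈ 0.2751

PAF ≈ 0.275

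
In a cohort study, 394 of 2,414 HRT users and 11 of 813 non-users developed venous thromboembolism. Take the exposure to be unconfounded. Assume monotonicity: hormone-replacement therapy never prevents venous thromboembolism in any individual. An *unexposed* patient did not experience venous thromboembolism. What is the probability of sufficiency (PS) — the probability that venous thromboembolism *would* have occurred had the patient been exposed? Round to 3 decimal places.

PS ≈ 0.152

p₁ = P(outcome | exposed) = 394/2414 = 0.16321
p₀ = P(outcome | unexposed) = 11/813 = 0.01353
Under exogeneity and monotonicity, PS = (p₁ − p₀) / (1 − p₀).
PS = (0.16321 − 0.01353) / (1 − 0.01353) = 0.14968 / 0.98647 ≈ 0.1517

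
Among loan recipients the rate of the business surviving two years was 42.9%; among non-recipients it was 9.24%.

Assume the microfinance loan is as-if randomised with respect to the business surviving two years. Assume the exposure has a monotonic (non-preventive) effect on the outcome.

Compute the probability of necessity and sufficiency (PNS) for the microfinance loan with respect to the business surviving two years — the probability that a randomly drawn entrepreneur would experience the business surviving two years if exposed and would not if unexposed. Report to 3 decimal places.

p₁ = 0.429, p₀ = 0.0924.
Under exogeneity and monotonicity, PNS = p₁ − p₀.
PNS = 0.429 − 0.0924 = 0.3366

PNS ≈ 0.337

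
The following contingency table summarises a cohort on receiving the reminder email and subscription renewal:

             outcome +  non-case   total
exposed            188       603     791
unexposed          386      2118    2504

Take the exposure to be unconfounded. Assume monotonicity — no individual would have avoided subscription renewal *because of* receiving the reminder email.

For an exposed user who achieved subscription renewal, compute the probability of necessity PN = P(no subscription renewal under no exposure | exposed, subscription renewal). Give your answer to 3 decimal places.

PN ≈ 0.351

p₁ = P(outcome | exposed) = 188/791 = 0.23767
p₀ = P(outcome | unexposed) = 386/2504 = 0.15415
Under exogeneity and monotonicity, PN = (p₁ − p₀) / p₁.
PN = (0.23767 − 0.15415) / 0.23767 = 0.08352 / 0.23767 ≈ 0.3514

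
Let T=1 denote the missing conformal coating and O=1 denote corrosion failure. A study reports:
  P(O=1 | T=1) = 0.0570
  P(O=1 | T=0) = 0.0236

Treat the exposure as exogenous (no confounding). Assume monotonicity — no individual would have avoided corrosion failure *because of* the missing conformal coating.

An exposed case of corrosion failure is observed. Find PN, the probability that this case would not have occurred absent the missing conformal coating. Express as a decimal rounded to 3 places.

PN ≈ 0.586

Let p₁ = 0.057, p₀ = 0.0236.
Under exogeneity and monotonicity, PN = (p₁ − p₀) / p₁.
PN = (0.057 − 0.0236) / 0.057 = 0.0334 / 0.057 ≈ 0.5860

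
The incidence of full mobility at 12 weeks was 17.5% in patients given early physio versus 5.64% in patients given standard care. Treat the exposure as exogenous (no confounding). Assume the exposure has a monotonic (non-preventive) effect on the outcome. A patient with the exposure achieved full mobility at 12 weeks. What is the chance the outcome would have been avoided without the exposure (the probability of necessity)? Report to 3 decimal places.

p₁ = 0.175, p₀ = 0.0564.
Under exogeneity and monotonicity, PN = (p₁ − p₀) / p₁.
PN = (0.175 − 0.0564) / 0.175 = 0.1186 / 0.175 ≈ 0.6777

PN ≈ 0.678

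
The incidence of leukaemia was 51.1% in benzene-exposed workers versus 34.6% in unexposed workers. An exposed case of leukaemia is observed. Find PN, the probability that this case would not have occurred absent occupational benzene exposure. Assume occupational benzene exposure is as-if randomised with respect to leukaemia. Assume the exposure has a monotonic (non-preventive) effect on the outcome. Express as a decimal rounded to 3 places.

p₁ = 0.511, p₀ = 0.346.
Under exogeneity and monotonicity, PN = (p₁ − p₀) / p₁.
PN = (0.511 − 0.346) / 0.511 = 0.165 / 0.511 ≈ 0.3229

PN ≈ 0.323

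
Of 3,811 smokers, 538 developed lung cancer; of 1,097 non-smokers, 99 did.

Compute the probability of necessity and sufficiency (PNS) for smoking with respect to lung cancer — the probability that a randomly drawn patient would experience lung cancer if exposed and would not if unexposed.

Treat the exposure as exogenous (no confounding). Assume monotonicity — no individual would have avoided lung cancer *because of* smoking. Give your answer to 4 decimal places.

PNS ≈ 0.0509

p₁ = P(outcome | exposed) = 538/3811 = 0.14117
p₀ = P(outcome | unexposed) = 99/1097 = 0.090246
Under exogeneity and monotonicity, PNS = p₁ − p₀.
PNS = 0.14117 − 0.090246 = 0.050924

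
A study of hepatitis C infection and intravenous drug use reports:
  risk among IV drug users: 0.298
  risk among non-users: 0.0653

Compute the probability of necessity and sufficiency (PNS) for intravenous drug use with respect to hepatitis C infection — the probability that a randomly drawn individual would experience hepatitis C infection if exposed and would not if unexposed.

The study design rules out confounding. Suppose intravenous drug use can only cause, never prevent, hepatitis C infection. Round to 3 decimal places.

Let p₁ = 0.298, p₀ = 0.0653.
Under exogeneity and monotonicity, PNS = p₁ − p₀.
PNS = 0.298 − 0.0653 = 0.2327

PNS ≈ 0.233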